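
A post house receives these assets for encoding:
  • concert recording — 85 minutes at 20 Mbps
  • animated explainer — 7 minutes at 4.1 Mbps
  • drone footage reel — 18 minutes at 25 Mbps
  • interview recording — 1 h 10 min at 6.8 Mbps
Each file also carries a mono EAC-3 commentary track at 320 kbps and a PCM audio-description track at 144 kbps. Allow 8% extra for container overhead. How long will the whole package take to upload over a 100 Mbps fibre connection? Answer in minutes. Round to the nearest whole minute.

30 minutes

Audio total: 320 + 144 = 464 kbps = 0.464 Mbps.
concert recording: 20.464 Mbps × 5100 s × 1.08 = 112715.7 Mb
animated explainer: 4.564 Mbps × 420 s × 1.08 = 2070.2 Mb
drone footage reel: 25.464 Mbps × 1080 s × 1.08 = 29701.2 Mb
interview recording: 7.264 Mbps × 4200 s × 1.08 = 32949.5 Mb
Total: 177436.7 Mb = 22179.6 MB.
At 100 Mbps: 177436.7 / 100 = 1774 s ≈ 29.6 minutes.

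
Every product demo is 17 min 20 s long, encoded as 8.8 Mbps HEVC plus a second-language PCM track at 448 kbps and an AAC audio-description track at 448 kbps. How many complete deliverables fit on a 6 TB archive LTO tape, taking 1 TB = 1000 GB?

17 min 20 s = 1040 s
Audio total: 448 + 448 = 896 kbps = 0.896 Mbps.
Total bitrate: 9.696 Mbps.
Per item: 9.696 Mbps × 1040 s = 10,084 Mb = 1,260 MB.
Capacity: 6 TB = 48,000,000 Mb; 4760.09 items → 4760 complete.

4760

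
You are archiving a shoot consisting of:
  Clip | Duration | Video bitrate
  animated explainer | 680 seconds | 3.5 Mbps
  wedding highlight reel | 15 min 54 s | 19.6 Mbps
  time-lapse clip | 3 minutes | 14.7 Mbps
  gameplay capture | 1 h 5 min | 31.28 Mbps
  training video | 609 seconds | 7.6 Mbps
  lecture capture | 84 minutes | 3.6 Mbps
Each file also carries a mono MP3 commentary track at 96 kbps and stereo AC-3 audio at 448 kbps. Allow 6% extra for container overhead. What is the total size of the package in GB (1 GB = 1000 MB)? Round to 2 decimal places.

23.14 GB

Audio total: 96 + 448 = 544 kbps = 0.544 Mbps.
animated explainer: 4.044 Mbps × 680 s × 1.06 = 2914.9 Mb
wedding highlight reel: 20.144 Mbps × 954 s × 1.06 = 20370.4 Mb
time-lapse clip: 15.244 Mbps × 180 s × 1.06 = 2908.6 Mb
gameplay capture: 31.824 Mbps × 3900 s × 1.06 = 131560.4 Mb
training video: 8.144 Mbps × 609 s × 1.06 = 5257.3 Mb
lecture capture: 4.144 Mbps × 5040 s × 1.06 = 22138.9 Mb
Total: 185150.5 Mb = 23143.8 MB.
= 23.14 GB.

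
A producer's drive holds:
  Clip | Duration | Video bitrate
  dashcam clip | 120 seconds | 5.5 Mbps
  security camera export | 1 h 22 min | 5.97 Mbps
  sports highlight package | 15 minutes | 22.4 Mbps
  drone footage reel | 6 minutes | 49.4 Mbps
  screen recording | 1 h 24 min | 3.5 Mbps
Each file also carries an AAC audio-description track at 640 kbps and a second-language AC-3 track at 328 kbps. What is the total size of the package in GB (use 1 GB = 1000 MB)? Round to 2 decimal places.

Audio total: 640 + 328 = 968 kbps = 0.968 Mbps.
dashcam clip: 6.468 Mbps × 120 s = 776.2 Mb
security camera export: 6.938 Mbps × 4920 s = 34135.0 Mb
sports highlight package: 23.368 Mbps × 900 s = 21031.2 Mb
drone footage reel: 50.368 Mbps × 360 s = 18132.5 Mb
screen recording: 4.468 Mbps × 5040 s = 22518.7 Mb
Total: 96593.5 Mb = 12074.2 MB.
= 12.07 GB.

12.07 GB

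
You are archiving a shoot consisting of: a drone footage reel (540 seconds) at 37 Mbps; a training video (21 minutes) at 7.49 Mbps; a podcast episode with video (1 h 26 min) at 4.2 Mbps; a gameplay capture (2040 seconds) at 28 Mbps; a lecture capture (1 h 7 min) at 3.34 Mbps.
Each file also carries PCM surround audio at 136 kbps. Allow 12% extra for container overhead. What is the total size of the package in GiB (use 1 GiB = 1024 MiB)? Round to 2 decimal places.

16.09 GiB

Audio: 136 kbps = 0.136 Mbps.
drone footage reel: 37.136 Mbps × 540 s × 1.12 = 22459.9 Mb
training video: 7.626 Mbps × 1260 s × 1.12 = 10761.8 Mb
podcast episode with video: 4.336 Mbps × 5160 s × 1.12 = 25058.6 Mb
gameplay capture: 28.136 Mbps × 2040 s × 1.12 = 64285.1 Mb
lecture capture: 3.476 Mbps × 4020 s × 1.12 = 15650.3 Mb
Total: 138215.8 Mb = 17277.0 MB.
= 16.09 GiB.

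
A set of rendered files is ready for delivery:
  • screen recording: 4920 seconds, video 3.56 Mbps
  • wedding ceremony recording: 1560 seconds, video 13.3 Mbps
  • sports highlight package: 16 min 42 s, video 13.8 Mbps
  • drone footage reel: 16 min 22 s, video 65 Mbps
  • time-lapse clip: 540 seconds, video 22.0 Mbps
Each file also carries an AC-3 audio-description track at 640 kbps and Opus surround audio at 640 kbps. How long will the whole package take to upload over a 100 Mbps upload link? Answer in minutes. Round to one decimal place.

23.2 minutes

Audio total: 640 + 640 = 1280 kbps = 1.280 Mbps.
screen recording: 4.840 Mbps × 4920 s = 23812.8 Mb
wedding ceremony recording: 14.580 Mbps × 1560 s = 22744.8 Mb
sports highlight package: 15.080 Mbps × 1002 s = 15110.2 Mb
drone footage reel: 66.280 Mbps × 982 s = 65087.0 Mb
time-lapse clip: 23.280 Mbps × 540 s = 12571.2 Mb
Total: 139325.9 Mb = 17415.7 MB.
At 100 Mbps: 139325.9 / 100 = 1393 s ≈ 23.2 minutes.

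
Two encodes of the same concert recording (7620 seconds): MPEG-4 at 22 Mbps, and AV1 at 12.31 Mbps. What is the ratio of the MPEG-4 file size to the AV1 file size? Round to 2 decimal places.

1.79

MPEG-4: 22.000 Mbps × 7620 s = 167640.0 Mb = 20.955 GB.
AV1: 12.310 Mbps × 7620 s = 93802.2 Mb = 11.725 GB.
Ratio: 20.955 / 11.725 = 1.787.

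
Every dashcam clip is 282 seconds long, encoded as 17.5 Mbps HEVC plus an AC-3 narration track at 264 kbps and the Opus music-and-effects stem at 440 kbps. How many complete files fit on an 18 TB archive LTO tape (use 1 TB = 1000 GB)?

28050

Audio total: 264 + 440 = 704 kbps = 0.704 Mbps.
Total bitrate: 18.204 Mbps.
Per item: 18.204 Mbps × 282 s = 5,134 Mb = 641.7 MB.
Capacity: 18 TB = 144,000,000 Mb; 28050.88 items → 28050 complete.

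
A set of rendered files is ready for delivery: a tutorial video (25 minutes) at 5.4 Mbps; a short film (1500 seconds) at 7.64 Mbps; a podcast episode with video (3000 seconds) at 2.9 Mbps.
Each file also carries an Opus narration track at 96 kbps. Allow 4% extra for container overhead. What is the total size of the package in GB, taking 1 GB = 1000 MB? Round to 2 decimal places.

3.75 GB

Audio: 96 kbps = 0.096 Mbps.
tutorial video: 5.496 Mbps × 1500 s × 1.04 = 8573.8 Mb
short film: 7.736 Mbps × 1500 s × 1.04 = 12068.2 Mb
podcast episode with video: 2.996 Mbps × 3000 s × 1.04 = 9347.5 Mb
Total: 29989.4 Mb = 3748.7 MB.
= 3.749 GB.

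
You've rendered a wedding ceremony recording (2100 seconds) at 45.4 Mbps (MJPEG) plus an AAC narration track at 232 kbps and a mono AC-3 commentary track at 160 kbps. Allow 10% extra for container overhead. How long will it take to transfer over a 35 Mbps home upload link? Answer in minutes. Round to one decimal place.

50.4 minutes

Audio total: 232 + 160 = 392 kbps = 0.392 Mbps.
Total bitrate: 45.792 Mbps.
File: 45.792 Mbps × 2100 s = 96163.2 Mb.
With 10% container overhead: ×1.10. → 105779.5 Mb.
At 35 Mbps: 105779.5 / 35 = 3022.3 s ≈ 50.4 minutes.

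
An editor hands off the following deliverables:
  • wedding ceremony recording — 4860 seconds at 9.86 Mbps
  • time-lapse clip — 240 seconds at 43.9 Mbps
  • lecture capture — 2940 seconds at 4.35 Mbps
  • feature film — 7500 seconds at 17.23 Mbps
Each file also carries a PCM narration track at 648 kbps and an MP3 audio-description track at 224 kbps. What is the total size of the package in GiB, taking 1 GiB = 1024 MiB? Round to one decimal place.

Audio total: 648 + 224 = 872 kbps = 0.872 Mbps.
wedding ceremony recording: 10.732 Mbps × 4860 s = 52157.5 Mb
time-lapse clip: 44.772 Mbps × 240 s = 10745.3 Mb
lecture capture: 5.222 Mbps × 2940 s = 15352.7 Mb
feature film: 18.102 Mbps × 7500 s = 135765.0 Mb
Total: 214020.5 Mb = 26752.6 MB.
= 24.92 GiB.

24.9 GiB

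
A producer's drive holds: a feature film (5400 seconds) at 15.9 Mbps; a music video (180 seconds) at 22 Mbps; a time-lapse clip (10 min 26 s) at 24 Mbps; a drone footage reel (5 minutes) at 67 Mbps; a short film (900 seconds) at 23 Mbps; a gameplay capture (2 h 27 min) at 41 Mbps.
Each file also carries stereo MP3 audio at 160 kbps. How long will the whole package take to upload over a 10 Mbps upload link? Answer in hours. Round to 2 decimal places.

14.16 hours

Audio: 160 kbps = 0.160 Mbps.
feature film: 16.060 Mbps × 5400 s = 86724.0 Mb
music video: 22.160 Mbps × 180 s = 3988.8 Mb
time-lapse clip: 24.160 Mbps × 626 s = 15124.2 Mb
drone footage reel: 67.160 Mbps × 300 s = 20148.0 Mb
short film: 23.160 Mbps × 900 s = 20844.0 Mb
gameplay capture: 41.160 Mbps × 8820 s = 363031.2 Mb
Total: 509860.2 Mb = 63732.5 MB.
At 10 Mbps: 509860.2 / 10 = 50986 s ≈ 14.2 hours.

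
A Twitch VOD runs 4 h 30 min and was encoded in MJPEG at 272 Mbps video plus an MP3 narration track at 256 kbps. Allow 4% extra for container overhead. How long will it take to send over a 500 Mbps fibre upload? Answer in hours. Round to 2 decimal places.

2.55 hours

4 h 30 min = 270 min = 16200 s
Audio: 256 kbps = 0.256 Mbps.
Total bitrate: 272.256 Mbps.
File: 272.256 Mbps × 16200 s = 4410547.2 Mb.
With 4% container overhead: ×1.04. → 4586969.1 Mb.
At 500 Mbps: 4586969.1 / 500 = 9173.9 s ≈ 2.55 hours.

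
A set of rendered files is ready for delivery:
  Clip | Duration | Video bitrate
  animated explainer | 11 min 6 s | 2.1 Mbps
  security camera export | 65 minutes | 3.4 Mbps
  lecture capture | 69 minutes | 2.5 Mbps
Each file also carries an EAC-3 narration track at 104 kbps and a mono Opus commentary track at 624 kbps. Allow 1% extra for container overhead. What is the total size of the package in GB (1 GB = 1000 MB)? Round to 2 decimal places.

3.96 GB

Audio total: 104 + 624 = 728 kbps = 0.728 Mbps.
animated explainer: 2.828 Mbps × 666 s × 1.01 = 1902.3 Mb
security camera export: 4.128 Mbps × 3900 s × 1.01 = 16260.2 Mb
lecture capture: 3.228 Mbps × 4140 s × 1.01 = 13497.6 Mb
Total: 31660.0 Mb = 3957.5 MB.
= 3.958 GB.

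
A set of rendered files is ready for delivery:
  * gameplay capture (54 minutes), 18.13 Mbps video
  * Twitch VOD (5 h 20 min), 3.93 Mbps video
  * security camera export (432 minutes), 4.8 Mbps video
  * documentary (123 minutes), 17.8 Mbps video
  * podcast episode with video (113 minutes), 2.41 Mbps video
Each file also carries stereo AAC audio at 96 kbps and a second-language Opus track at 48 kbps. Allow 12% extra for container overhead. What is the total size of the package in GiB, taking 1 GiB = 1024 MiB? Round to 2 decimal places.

Audio total: 96 + 48 = 144 kbps = 0.144 Mbps.
gameplay capture: 18.274 Mbps × 3240 s × 1.12 = 66312.7 Mb
Twitch VOD: 4.074 Mbps × 19200 s × 1.12 = 87607.3 Mb
security camera export: 4.944 Mbps × 25920 s × 1.12 = 143526.3 Mb
documentary: 17.944 Mbps × 7380 s × 1.12 = 148317.9 Mb
podcast episode with video: 2.554 Mbps × 6780 s × 1.12 = 19394.1 Mb
Total: 465158.3 Mb = 58144.8 MB.
= 54.15 GiB.

54.15 GiB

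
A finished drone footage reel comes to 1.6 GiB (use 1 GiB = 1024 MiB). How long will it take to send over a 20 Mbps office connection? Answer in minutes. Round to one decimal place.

11.5 minutes

File: 1.6 GiB = 13743.9 Mb.
At 20 Mbps: 13743.9 / 20 = 687.2 s ≈ 11.5 minutes.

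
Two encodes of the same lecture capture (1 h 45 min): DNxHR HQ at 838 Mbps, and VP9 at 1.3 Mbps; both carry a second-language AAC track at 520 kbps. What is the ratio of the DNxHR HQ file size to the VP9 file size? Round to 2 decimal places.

1 h 45 min = 105 min = 6300 s
Audio: 520 kbps = 0.520 Mbps.
DNxHR HQ: 838.520 Mbps × 6300 s = 5282676.0 Mb = 660.335 GB.
VP9: 1.820 Mbps × 6300 s = 11466.0 Mb = 1.433 GB.
Ratio: 660.335 / 1.433 = 460.725.

460.73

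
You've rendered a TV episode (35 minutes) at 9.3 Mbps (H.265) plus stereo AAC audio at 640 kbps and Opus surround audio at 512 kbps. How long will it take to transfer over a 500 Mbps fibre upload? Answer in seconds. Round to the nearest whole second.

35 min = 2100 s
Audio total: 640 + 512 = 1152 kbps = 1.152 Mbps.
Total bitrate: 10.452 Mbps.
File: 10.452 Mbps × 2100 s = 21949.2 Mb.
At 500 Mbps: 21949.2 / 500 = 43.9 s ≈ 43.9 seconds.

44 seconds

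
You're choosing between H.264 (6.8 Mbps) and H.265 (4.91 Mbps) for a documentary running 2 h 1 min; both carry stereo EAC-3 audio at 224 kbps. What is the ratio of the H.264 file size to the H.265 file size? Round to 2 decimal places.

1.37

2 h 1 min = 121 min = 7260 s
Audio: 224 kbps = 0.224 Mbps.
H.264: 7.024 Mbps × 7260 s = 50994.2 Mb = 6.374 GB.
H.265: 5.134 Mbps × 7260 s = 37272.8 Mb = 4.659 GB.
Ratio: 6.374 / 4.659 = 1.368.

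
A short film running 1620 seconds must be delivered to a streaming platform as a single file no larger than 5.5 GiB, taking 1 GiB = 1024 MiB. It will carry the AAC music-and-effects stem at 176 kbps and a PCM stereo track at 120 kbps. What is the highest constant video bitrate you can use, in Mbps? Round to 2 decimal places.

28.87 Mbps

Budget: 5.5 GiB = 47244.6 Mb.
Total bitrate budget: 47244.6 Mb / 1620 s = 29.163 Mbps.
Audio total: 176 + 120 = 296 kbps = 0.296 Mbps.
Video: 29.163 − 0.296 = 28.867 Mbps.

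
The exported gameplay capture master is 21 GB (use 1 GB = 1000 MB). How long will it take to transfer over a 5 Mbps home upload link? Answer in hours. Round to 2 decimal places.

File: 21 GB = 168000.0 Mb.
At 5 Mbps: 168000.0 / 5 = 33600.0 s ≈ 9.33 hours.

9.33 hours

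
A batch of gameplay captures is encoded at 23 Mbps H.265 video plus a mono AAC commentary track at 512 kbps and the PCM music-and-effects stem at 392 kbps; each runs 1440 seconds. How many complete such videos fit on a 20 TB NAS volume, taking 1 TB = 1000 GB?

Audio total: 512 + 392 = 904 kbps = 0.904 Mbps.
Total bitrate: 23.904 Mbps.
Per item: 23.904 Mbps × 1440 s = 34,422 Mb = 4,303 MB.
Capacity: 20 TB = 160,000,000 Mb; 4648.22 items → 4648 complete.

4648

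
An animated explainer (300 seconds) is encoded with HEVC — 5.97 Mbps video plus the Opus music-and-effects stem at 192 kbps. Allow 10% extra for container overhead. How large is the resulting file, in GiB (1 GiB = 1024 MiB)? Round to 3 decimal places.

0.237 GiB

Audio: 192 kbps = 0.192 Mbps.
Total bitrate: 5.97 + 0.192 = 6.162 Mbps.
Stream data: 6.162 Mbps × 300 s = 1848.6 Mb.
With 10% container overhead: ×1.10.
2,033 Mb = 254,182,500 bytes ÷ 1,073,741,824 = 0.2367 GiB.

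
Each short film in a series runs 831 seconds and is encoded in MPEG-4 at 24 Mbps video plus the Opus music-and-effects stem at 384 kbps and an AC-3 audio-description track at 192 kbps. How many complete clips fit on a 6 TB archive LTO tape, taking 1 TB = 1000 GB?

2350

Audio total: 384 + 192 = 576 kbps = 0.576 Mbps.
Total bitrate: 24.576 Mbps.
Per item: 24.576 Mbps × 831 s = 20,423 Mb = 2,553 MB.
Capacity: 6 TB = 48,000,000 Mb; 2350.33 items → 2350 complete.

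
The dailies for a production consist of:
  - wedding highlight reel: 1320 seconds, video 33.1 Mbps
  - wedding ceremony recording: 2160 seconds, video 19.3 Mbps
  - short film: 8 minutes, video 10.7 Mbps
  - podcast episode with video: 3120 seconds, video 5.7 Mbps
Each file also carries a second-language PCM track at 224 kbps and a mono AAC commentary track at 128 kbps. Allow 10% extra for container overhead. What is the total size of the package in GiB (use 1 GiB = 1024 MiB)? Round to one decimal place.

Audio total: 224 + 128 = 352 kbps = 0.352 Mbps.
wedding highlight reel: 33.452 Mbps × 1320 s × 1.10 = 48572.3 Mb
wedding ceremony recording: 19.652 Mbps × 2160 s × 1.10 = 46693.2 Mb
short film: 11.052 Mbps × 480 s × 1.10 = 5835.5 Mb
podcast episode with video: 6.052 Mbps × 3120 s × 1.10 = 20770.5 Mb
Total: 121871.4 Mb = 15233.9 MB.
= 14.19 GiB.

14.2 GiB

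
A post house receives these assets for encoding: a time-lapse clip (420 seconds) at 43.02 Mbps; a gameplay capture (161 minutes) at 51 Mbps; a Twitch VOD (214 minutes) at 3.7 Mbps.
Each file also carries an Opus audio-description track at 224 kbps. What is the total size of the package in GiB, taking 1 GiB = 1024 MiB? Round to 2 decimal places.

65.58 GiB

Audio: 224 kbps = 0.224 Mbps.
time-lapse clip: 43.244 Mbps × 420 s = 18162.5 Mb
gameplay capture: 51.224 Mbps × 9660 s = 494823.8 Mb
Twitch VOD: 3.924 Mbps × 12840 s = 50384.2 Mb
Total: 563370.5 Mb = 70421.3 MB.
= 65.58 GiB.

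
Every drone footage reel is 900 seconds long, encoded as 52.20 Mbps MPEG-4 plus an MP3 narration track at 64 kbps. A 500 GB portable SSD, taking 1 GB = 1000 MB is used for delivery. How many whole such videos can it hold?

85

Audio: 64 kbps = 0.064 Mbps.
Total bitrate: 52.264 Mbps.
Per item: 52.264 Mbps × 900 s = 47,038 Mb = 5,880 MB.
Capacity: 500 GB = 4,000,000 Mb; 85.04 items → 85 complete.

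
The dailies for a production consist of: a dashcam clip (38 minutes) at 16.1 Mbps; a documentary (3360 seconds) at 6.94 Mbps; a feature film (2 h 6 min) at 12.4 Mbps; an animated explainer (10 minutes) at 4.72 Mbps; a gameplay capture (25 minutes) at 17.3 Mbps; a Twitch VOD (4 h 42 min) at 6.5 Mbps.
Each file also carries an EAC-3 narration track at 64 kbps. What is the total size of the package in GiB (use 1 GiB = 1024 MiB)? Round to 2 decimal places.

34.30 GiB

Audio: 64 kbps = 0.064 Mbps.
dashcam clip: 16.164 Mbps × 2280 s = 36853.9 Mb
documentary: 7.004 Mbps × 3360 s = 23533.4 Mb
feature film: 12.464 Mbps × 7560 s = 94227.8 Mb
animated explainer: 4.784 Mbps × 600 s = 2870.4 Mb
gameplay capture: 17.364 Mbps × 1500 s = 26046.0 Mb
Twitch VOD: 6.564 Mbps × 16920 s = 111062.9 Mb
Total: 294594.5 Mb = 36824.3 MB.
= 34.30 GiB.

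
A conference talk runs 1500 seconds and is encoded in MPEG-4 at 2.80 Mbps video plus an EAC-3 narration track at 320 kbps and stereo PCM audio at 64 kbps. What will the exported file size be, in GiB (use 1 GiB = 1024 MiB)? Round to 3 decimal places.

0.556 GiB

Audio total: 320 + 64 = 384 kbps = 0.384 Mbps.
Total bitrate: 2.80 + 0.384 = 3.184 Mbps.
Stream data: 3.184 Mbps × 1500 s = 4776.0 Mb.
4,776 Mb = 597,000,000 bytes ÷ 1,073,741,824 = 0.556 GiB.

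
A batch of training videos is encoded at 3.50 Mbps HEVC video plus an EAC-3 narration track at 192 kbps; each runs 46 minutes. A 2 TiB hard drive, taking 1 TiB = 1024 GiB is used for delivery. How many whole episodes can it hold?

1726

46 min = 2760 s
Audio: 192 kbps = 0.192 Mbps.
Total bitrate: 3.692 Mbps.
Per item: 3.692 Mbps × 2760 s = 10,190 Mb = 1,274 MB.
Capacity: 2 TiB = 17,592,186 Mb; 1726.43 items → 1726 complete.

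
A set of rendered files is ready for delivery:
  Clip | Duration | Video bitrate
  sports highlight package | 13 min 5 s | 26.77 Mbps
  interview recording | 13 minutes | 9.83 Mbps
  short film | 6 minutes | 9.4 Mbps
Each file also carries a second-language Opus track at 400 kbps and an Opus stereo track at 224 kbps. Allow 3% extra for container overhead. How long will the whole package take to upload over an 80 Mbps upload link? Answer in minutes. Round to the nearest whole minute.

7 minutes

Audio total: 400 + 224 = 624 kbps = 0.624 Mbps.
sports highlight package: 27.394 Mbps × 785 s × 1.03 = 22149.4 Mb
interview recording: 10.454 Mbps × 780 s × 1.03 = 8398.7 Mb
short film: 10.024 Mbps × 360 s × 1.03 = 3716.9 Mb
Total: 34265.1 Mb = 4283.1 MB.
At 80 Mbps: 34265.1 / 80 = 428 s ≈ 7.14 minutes.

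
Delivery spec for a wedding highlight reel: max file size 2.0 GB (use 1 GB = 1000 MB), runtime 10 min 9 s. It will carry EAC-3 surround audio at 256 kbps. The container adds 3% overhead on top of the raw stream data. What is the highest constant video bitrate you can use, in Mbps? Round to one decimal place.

Budget: 2.0 GB = 16000.0 Mb.
Stream payload after overhead: 16000.0 / 1.03 = 15534.0 Mb.
10 min 9 s = 609 s
Total bitrate budget: 15534.0 Mb / 609 s = 25.507 Mbps.
Audio: 256 kbps = 0.256 Mbps.
Video: 25.507 − 0.256 = 25.251 Mbps.

25.3 Mbps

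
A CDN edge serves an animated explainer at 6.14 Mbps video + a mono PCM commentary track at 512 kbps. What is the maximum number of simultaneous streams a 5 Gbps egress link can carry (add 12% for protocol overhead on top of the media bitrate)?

671

Audio: 512 kbps = 0.512 Mbps.
Per-viewer media rate: 6.652 Mbps.
On the wire with 12% overhead: 7.450 Mbps.
5 Gbps = 5,000 Mbps; 5,000 / 7.450 = 671.12 → 671 viewers.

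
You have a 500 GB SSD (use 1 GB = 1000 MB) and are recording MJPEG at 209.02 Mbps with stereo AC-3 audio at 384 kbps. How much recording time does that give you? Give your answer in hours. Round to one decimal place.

5.3 hours

Audio: 384 kbps = 0.384 Mbps.
Total bitrate: 209.02 + 0.384 = 209.404 Mbps.
Capacity: 500 GB = 4,000,000 Mb.
Recording time: 4,000,000 / 209.404 = 19,102 s ≈ 5.31 hours.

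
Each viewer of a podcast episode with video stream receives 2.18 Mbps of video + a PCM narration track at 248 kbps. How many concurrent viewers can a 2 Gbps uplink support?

823

Audio: 248 kbps = 0.248 Mbps.
Per-viewer media rate: 2.428 Mbps.
2 Gbps = 2,000 Mbps; 2,000 / 2.428 = 823.72 → 823 viewers.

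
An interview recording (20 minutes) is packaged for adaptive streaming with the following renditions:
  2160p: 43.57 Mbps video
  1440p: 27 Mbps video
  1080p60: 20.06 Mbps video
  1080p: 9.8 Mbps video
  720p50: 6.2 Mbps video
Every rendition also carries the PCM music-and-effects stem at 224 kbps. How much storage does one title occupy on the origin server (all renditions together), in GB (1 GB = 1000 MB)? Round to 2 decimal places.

16.16 GB

20 min = 1200 s
Audio: 224 kbps = 0.224 Mbps.
Sum of rendition bitrates: (43.57+0.224) + (27+0.224) + (20.06+0.224) + (9.8+0.224) + (6.2+0.224) = 107.750 Mbps.
× 1200 s = 129,300 Mb = 16,162 MB = 16.16 GB.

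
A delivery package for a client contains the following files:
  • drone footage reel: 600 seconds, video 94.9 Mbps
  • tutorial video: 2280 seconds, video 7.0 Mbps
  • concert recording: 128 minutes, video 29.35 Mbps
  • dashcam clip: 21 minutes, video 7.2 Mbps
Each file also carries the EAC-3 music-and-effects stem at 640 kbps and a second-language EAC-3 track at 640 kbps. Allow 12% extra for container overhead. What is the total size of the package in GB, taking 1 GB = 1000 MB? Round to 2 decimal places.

Audio total: 640 + 640 = 1280 kbps = 1.280 Mbps.
drone footage reel: 96.180 Mbps × 600 s × 1.12 = 64633.0 Mb
tutorial video: 8.280 Mbps × 2280 s × 1.12 = 21143.8 Mb
concert recording: 30.630 Mbps × 7680 s × 1.12 = 263467.0 Mb
dashcam clip: 8.480 Mbps × 1260 s × 1.12 = 11967.0 Mb
Total: 361210.8 Mb = 45151.3 MB.
= 45.15 GB.

45.15 GB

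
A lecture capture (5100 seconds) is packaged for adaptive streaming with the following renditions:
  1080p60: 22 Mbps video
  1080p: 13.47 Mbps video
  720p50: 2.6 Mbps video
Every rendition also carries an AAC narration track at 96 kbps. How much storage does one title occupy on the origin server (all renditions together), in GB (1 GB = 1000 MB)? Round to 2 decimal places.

24.45 GB

Audio: 96 kbps = 0.096 Mbps.
Sum of rendition bitrates: (22+0.096) + (13.47+0.096) + (2.6+0.096) = 38.358 Mbps.
× 5100 s = 195,626 Mb = 24,453 MB = 24.45 GB.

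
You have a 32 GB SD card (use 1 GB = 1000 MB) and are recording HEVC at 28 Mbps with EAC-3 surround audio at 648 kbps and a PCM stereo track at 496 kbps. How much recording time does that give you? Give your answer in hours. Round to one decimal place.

Audio total: 648 + 496 = 1144 kbps = 1.144 Mbps.
Total bitrate: 28 + 1.144 = 29.144 Mbps.
Capacity: 32 GB = 256,000 Mb.
Recording time: 256,000 / 29.144 = 8,784 s ≈ 2.44 hours.

2.4 hours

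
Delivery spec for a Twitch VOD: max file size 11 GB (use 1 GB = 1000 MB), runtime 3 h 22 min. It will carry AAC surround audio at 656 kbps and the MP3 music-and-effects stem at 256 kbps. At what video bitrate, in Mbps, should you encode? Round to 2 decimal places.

Budget: 11 GB = 88000.0 Mb.
3 h 22 min = 202 min = 12120 s
Total bitrate budget: 88000.0 Mb / 12120 s = 7.261 Mbps.
Audio total: 656 + 256 = 912 kbps = 0.912 Mbps.
Video: 7.261 − 0.912 = 6.349 Mbps.

6.35 Mbps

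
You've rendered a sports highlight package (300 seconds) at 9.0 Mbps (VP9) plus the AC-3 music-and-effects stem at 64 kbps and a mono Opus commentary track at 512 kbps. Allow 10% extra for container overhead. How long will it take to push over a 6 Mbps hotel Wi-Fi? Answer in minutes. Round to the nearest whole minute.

9 minutes

Audio total: 64 + 512 = 576 kbps = 0.576 Mbps.
Total bitrate: 9.576 Mbps.
File: 9.576 Mbps × 300 s = 2872.8 Mb.
With 10% container overhead: ×1.10. → 3160.1 Mb.
At 6 Mbps: 3160.1 / 6 = 526.7 s ≈ 8.78 minutes.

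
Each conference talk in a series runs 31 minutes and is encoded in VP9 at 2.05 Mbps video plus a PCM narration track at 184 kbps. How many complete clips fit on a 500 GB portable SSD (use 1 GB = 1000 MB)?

31 min = 1860 s
Audio: 184 kbps = 0.184 Mbps.
Total bitrate: 2.234 Mbps.
Per item: 2.234 Mbps × 1860 s = 4,155 Mb = 519.4 MB.
Capacity: 500 GB = 4,000,000 Mb; 962.64 items → 962 complete.

962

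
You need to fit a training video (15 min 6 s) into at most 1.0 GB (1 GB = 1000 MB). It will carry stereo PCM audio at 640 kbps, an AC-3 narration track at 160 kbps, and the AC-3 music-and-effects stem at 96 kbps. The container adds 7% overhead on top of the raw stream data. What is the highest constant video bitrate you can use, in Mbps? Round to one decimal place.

7.4 Mbps

Budget: 1.0 GB = 8000.0 Mb.
Stream payload after overhead: 8000.0 / 1.07 = 7476.6 Mb.
15 min 6 s = 906 s
Total bitrate budget: 7476.6 Mb / 906 s = 8.252 Mbps.
Audio total: 640 + 160 + 96 = 896 kbps = 0.896 Mbps.
Video: 8.252 − 0.896 = 7.356 Mbps.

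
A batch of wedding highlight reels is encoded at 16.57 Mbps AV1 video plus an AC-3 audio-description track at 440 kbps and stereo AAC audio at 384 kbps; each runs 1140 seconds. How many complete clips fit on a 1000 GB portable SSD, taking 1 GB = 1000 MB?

Audio total: 440 + 384 = 824 kbps = 0.824 Mbps.
Total bitrate: 17.394 Mbps.
Per item: 17.394 Mbps × 1140 s = 19,829 Mb = 2,479 MB.
Capacity: 1000 GB = 8,000,000 Mb; 403.45 items → 403 complete.

403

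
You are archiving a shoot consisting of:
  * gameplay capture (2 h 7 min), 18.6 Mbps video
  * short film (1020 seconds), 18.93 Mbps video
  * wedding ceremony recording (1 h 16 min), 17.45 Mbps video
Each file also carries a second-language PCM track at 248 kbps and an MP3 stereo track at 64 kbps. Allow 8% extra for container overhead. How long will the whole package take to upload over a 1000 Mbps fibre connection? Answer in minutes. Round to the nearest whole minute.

Audio total: 248 + 64 = 312 kbps = 0.312 Mbps.
gameplay capture: 18.912 Mbps × 7620 s × 1.08 = 155638.2 Mb
short film: 19.242 Mbps × 1020 s × 1.08 = 21197.0 Mb
wedding ceremony recording: 17.762 Mbps × 4560 s × 1.08 = 87474.3 Mb
Total: 264309.5 Mb = 33038.7 MB.
At 1000 Mbps: 264309.5 / 1000 = 264 s ≈ 4.41 minutes.

4 minutes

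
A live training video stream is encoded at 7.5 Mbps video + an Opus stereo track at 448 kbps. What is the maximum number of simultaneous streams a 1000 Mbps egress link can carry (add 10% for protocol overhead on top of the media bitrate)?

Audio: 448 kbps = 0.448 Mbps.
Per-viewer media rate: 7.948 Mbps.
On the wire with 10% overhead: 8.743 Mbps.
1000 Mbps = 1,000 Mbps; 1,000 / 8.743 = 114.38 → 114 viewers.

114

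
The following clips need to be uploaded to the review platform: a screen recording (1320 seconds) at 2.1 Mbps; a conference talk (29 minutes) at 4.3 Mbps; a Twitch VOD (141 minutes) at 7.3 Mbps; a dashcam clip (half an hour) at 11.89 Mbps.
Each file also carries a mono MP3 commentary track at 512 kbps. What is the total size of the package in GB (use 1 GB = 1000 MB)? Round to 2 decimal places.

Audio: 512 kbps = 0.512 Mbps.
screen recording: 2.612 Mbps × 1320 s = 3447.8 Mb
conference talk: 4.812 Mbps × 1740 s = 8372.9 Mb
Twitch VOD: 7.812 Mbps × 8460 s = 66089.5 Mb
dashcam clip: 12.402 Mbps × 1800 s = 22323.6 Mb
Total: 100233.8 Mb = 12529.2 MB.
= 12.53 GB.

12.53 GB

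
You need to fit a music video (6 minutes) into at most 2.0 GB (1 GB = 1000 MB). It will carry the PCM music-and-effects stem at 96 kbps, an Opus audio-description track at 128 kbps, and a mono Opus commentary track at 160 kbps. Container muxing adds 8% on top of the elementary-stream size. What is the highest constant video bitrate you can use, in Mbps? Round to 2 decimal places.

40.77 Mbps

Budget: 2.0 GB = 16000.0 Mb.
Stream payload after overhead: 16000.0 / 1.08 = 14814.8 Mb.
6 min = 360 s
Total bitrate budget: 14814.8 Mb / 360 s = 41.152 Mbps.
Audio total: 96 + 128 + 160 = 384 kbps = 0.384 Mbps.
Video: 41.152 − 0.384 = 40.768 Mbps.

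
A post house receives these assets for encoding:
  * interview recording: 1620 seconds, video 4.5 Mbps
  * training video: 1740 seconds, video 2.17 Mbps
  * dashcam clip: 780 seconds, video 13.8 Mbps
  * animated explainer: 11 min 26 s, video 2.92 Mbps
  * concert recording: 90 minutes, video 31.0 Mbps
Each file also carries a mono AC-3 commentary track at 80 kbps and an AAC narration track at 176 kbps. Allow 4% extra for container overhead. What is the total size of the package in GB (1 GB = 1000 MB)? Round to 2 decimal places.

25.20 GB

Audio total: 80 + 176 = 256 kbps = 0.256 Mbps.
interview recording: 4.756 Mbps × 1620 s × 1.04 = 8012.9 Mb
training video: 2.426 Mbps × 1740 s × 1.04 = 4390.1 Mb
dashcam clip: 14.056 Mbps × 780 s × 1.04 = 11402.2 Mb
animated explainer: 3.176 Mbps × 686 s × 1.04 = 2265.9 Mb
concert recording: 31.256 Mbps × 5400 s × 1.04 = 175533.7 Mb
Total: 201604.8 Mb = 25200.6 MB.
= 25.20 GB.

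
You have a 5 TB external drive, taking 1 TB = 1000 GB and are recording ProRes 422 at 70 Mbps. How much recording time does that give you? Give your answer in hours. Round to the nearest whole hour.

Capacity: 5 TB = 40,000,000 Mb.
Recording time: 40,000,000 / 70.000 = 571,429 s ≈ 159 hours.

159 hours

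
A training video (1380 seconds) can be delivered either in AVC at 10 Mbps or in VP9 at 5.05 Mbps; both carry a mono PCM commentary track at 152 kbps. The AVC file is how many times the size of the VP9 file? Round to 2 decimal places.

Audio: 152 kbps = 0.152 Mbps.
AVC: 10.152 Mbps × 1380 s = 14009.8 Mb = 1.751 GB.
VP9: 5.202 Mbps × 1380 s = 7178.8 Mb = 0.897 GB.
Ratio: 1.751 / 0.897 = 1.952.

1.95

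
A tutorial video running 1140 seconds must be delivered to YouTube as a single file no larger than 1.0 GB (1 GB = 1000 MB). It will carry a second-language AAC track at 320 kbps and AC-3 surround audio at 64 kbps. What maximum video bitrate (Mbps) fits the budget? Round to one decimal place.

6.6 Mbps

Budget: 1.0 GB = 8000.0 Mb.
Total bitrate budget: 8000.0 Mb / 1140 s = 7.018 Mbps.
Audio total: 320 + 64 = 384 kbps = 0.384 Mbps.
Video: 7.018 − 0.384 = 6.634 Mbps.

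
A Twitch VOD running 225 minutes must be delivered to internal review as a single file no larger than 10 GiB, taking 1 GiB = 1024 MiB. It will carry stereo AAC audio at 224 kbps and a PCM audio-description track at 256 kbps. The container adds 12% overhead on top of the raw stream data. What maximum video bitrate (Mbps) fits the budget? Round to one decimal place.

Budget: 10 GiB = 85899.3 Mb.
Stream payload after overhead: 85899.3 / 1.12 = 76695.8 Mb.
225 min = 13500 s
Total bitrate budget: 76695.8 Mb / 13500 s = 5.681 Mbps.
Audio total: 224 + 256 = 480 kbps = 0.480 Mbps.
Video: 5.681 − 0.480 = 5.201 Mbps.

5.2 Mbps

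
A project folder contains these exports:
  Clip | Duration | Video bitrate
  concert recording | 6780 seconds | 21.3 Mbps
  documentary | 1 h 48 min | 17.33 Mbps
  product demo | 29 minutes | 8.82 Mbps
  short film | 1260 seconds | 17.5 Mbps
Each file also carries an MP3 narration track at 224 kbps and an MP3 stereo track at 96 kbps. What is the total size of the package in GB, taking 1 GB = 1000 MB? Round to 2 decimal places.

37.41 GB

Audio total: 224 + 96 = 320 kbps = 0.320 Mbps.
concert recording: 21.620 Mbps × 6780 s = 146583.6 Mb
documentary: 17.650 Mbps × 6480 s = 114372.0 Mb
product demo: 9.140 Mbps × 1740 s = 15903.6 Mb
short film: 17.820 Mbps × 1260 s = 22453.2 Mb
Total: 299312.4 Mb = 37414.1 MB.
= 37.41 GB.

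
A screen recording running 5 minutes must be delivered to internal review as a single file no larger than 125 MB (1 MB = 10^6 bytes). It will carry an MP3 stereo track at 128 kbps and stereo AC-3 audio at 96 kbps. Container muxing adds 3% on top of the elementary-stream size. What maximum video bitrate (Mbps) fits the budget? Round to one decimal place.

3.0 Mbps

Budget: 125 MB = 1000.0 Mb.
Stream payload after overhead: 1000.0 / 1.03 = 970.9 Mb.
5 min = 300 s
Total bitrate budget: 970.9 Mb / 300 s = 3.236 Mbps.
Audio total: 128 + 96 = 224 kbps = 0.224 Mbps.
Video: 3.236 − 0.224 = 3.012 Mbps.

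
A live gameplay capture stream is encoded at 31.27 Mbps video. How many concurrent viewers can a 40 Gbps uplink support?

40 Gbps = 40,000 Mbps; 40,000 / 31.270 = 1279.18 → 1279 viewers.

1279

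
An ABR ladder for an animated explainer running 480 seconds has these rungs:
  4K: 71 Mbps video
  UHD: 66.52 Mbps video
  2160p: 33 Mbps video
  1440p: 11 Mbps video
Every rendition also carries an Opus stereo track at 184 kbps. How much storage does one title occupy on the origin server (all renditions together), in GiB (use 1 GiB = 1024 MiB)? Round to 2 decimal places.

Audio: 184 kbps = 0.184 Mbps.
Sum of rendition bitrates: (71+0.184) + (66.52+0.184) + (33+0.184) + (11+0.184) = 182.256 Mbps.
× 480 s = 87,483 Mb = 10,935 MB = 10.18 GiB.

10.18 GiB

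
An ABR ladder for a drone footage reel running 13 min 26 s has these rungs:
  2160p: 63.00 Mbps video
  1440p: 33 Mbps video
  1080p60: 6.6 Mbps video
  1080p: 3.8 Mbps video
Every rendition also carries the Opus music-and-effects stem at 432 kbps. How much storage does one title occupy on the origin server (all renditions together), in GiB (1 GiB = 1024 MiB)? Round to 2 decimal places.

10.15 GiB

13 min 26 s = 806 s
Audio: 432 kbps = 0.432 Mbps.
Sum of rendition bitrates: (63.00+0.432) + (33+0.432) + (6.6+0.432) + (3.8+0.432) = 108.128 Mbps.
× 806 s = 87,151 Mb = 10,894 MB = 10.15 GiB.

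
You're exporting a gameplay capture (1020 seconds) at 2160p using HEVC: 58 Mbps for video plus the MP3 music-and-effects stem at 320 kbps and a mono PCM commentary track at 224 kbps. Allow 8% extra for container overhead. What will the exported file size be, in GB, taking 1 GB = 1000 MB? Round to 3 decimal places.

Audio total: 320 + 224 = 544 kbps = 0.544 Mbps.
Total bitrate: 58 + 0.544 = 58.544 Mbps.
Stream data: 58.544 Mbps × 1020 s = 59714.9 Mb.
With 8% container overhead: ×1.08.
64,492 Mb ÷ 8 = 8,062 MB → 8.062 GB.

8.062 GB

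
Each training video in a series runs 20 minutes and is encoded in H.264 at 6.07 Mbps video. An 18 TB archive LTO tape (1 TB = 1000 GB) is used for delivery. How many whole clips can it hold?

19769

20 min = 1200 s
Per item: 6.070 Mbps × 1200 s = 7,284 Mb = 910.5 MB.
Capacity: 18 TB = 144,000,000 Mb; 19769.36 items → 19769 complete.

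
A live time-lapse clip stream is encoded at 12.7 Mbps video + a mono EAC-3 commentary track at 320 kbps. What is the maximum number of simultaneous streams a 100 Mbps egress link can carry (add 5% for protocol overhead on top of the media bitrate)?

Audio: 320 kbps = 0.320 Mbps.
Per-viewer media rate: 13.020 Mbps.
On the wire with 5% overhead: 13.671 Mbps.
100 Mbps = 100.0 Mbps; 100.0 / 13.671 = 7.31 → 7 viewers.

7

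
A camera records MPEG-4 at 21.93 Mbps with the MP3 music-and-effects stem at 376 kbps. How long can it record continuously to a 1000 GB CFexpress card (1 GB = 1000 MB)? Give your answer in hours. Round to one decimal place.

99.6 hours

Audio: 376 kbps = 0.376 Mbps.
Total bitrate: 21.93 + 0.376 = 22.306 Mbps.
Capacity: 1000 GB = 8,000,000 Mb.
Recording time: 8,000,000 / 22.306 = 358,648 s ≈ 99.6 hours.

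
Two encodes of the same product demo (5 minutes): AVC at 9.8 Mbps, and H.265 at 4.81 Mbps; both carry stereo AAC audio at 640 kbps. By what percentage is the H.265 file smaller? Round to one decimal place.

47.8%

5 min = 300 s
Audio: 640 kbps = 0.640 Mbps.
AVC: 10.440 Mbps × 300 s = 3132.0 Mb = 391.500 MB.
H.265: 5.450 Mbps × 300 s = 1635.0 Mb = 204.375 MB.
Reduction: (1 − 204.375/391.500) × 100 = 47.80%.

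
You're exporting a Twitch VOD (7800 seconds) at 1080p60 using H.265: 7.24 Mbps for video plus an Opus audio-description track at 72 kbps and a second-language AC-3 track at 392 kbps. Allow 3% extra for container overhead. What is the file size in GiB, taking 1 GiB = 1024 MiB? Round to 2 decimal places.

Audio total: 72 + 392 = 464 kbps = 0.464 Mbps.
Total bitrate: 7.24 + 0.464 = 7.704 Mbps.
Stream data: 7.704 Mbps × 7800 s = 60091.2 Mb.
With 3% container overhead: ×1.03.
61,894 Mb = 7,736,742,000 bytes ÷ 1,073,741,824 = 7.205 GiB.

7.21 GiB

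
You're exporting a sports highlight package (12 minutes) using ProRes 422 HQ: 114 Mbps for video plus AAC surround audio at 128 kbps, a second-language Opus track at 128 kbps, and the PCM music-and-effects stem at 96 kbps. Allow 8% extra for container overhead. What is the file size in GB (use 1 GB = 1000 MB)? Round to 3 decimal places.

11.115 GB

12 min = 720 s
Audio total: 128 + 128 + 96 = 352 kbps = 0.352 Mbps.
Total bitrate: 114 + 0.352 = 114.352 Mbps.
Stream data: 114.352 Mbps × 720 s = 82333.4 Mb.
With 8% container overhead: ×1.08.
88,920 Mb ÷ 8 = 11,115 MB → 11.12 GB.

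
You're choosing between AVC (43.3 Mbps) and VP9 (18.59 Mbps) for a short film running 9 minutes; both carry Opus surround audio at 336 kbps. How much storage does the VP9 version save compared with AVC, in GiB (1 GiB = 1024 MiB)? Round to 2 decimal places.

9 min = 540 s
Audio: 336 kbps = 0.336 Mbps.
AVC: 43.636 Mbps × 540 s = 23563.4 Mb = 2.743 GiB.
VP9: 18.926 Mbps × 540 s = 10220.0 Mb = 1.190 GiB.
Saving: 2.743 − 1.190 = 1.553 GiB.

1.55 GiB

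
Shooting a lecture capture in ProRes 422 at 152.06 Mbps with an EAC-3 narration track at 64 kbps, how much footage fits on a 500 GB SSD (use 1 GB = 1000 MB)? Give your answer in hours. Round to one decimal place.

7.3 hours

Audio: 64 kbps = 0.064 Mbps.
Total bitrate: 152.06 + 0.064 = 152.124 Mbps.
Capacity: 500 GB = 4,000,000 Mb.
Recording time: 4,000,000 / 152.124 = 26,294 s ≈ 7.30 hours.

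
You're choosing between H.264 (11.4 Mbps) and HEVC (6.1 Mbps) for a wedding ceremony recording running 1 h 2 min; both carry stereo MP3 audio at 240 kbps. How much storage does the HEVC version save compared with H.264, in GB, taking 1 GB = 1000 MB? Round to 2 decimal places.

2.46 GB

1 h 2 min = 62 min = 3720 s
Audio: 240 kbps = 0.240 Mbps.
H.264: 11.640 Mbps × 3720 s = 43300.8 Mb = 5.413 GB.
HEVC: 6.340 Mbps × 3720 s = 23584.8 Mb = 2.948 GB.
Saving: 5.413 − 2.948 = 2.465 GB.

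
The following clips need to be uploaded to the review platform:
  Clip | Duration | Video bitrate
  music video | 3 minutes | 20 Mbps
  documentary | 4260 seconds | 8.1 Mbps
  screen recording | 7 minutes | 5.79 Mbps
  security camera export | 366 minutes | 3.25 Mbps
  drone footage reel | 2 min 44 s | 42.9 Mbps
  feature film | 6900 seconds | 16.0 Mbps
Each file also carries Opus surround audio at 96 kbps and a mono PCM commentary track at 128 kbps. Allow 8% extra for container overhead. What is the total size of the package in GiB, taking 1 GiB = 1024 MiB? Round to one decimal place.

Audio total: 96 + 128 = 224 kbps = 0.224 Mbps.
music video: 20.224 Mbps × 180 s × 1.08 = 3931.5 Mb
documentary: 8.324 Mbps × 4260 s × 1.08 = 38297.1 Mb
screen recording: 6.014 Mbps × 420 s × 1.08 = 2728.0 Mb
security camera export: 3.474 Mbps × 21960 s × 1.08 = 82392.2 Mb
drone footage reel: 43.124 Mbps × 164 s × 1.08 = 7638.1 Mb
feature film: 16.224 Mbps × 6900 s × 1.08 = 120901.2 Mb
Total: 255888.1 Mb = 31986.0 MB.
= 29.79 GiB.

29.8 GiB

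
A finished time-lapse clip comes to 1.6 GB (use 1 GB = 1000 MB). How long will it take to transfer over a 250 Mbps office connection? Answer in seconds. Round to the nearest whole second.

File: 1.6 GB = 12800.0 Mb.
At 250 Mbps: 12800.0 / 250 = 51.2 s ≈ 51.2 seconds.

51 seconds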